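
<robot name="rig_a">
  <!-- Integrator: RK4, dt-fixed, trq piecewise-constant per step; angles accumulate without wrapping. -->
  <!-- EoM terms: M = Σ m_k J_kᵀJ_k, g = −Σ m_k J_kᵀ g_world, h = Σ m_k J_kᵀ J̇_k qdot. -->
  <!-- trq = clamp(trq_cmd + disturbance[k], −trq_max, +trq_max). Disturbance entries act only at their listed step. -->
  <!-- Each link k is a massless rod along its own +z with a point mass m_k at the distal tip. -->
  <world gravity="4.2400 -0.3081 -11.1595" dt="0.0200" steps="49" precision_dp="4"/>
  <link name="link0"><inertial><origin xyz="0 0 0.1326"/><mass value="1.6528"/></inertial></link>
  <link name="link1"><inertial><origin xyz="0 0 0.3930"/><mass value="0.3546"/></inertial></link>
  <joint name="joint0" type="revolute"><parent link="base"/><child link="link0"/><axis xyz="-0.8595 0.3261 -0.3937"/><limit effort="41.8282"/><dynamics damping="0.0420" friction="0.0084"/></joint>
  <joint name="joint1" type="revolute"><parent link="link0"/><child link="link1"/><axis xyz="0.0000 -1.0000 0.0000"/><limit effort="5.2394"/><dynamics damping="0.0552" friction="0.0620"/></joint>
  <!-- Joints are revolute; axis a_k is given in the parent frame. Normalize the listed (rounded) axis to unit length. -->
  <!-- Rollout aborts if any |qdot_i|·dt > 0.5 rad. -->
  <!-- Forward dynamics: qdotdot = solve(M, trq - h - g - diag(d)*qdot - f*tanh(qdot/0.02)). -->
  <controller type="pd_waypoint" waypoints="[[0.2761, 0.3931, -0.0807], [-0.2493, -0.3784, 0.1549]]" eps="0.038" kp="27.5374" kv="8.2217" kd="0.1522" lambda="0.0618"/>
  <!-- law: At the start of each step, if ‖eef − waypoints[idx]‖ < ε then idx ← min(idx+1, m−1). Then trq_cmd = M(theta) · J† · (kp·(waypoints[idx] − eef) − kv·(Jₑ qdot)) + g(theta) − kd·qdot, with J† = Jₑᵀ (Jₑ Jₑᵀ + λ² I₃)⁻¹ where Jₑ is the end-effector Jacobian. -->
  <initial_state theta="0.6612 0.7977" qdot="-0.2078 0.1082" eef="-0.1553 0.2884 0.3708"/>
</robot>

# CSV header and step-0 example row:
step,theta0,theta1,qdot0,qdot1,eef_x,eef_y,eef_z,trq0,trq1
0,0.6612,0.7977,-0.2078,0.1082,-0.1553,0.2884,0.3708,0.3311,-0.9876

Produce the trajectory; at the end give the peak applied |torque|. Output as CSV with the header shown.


step,theta0,theta1,qdot0,qdot1,eef_x,eef_y,eef_z,trq0,trq1
1,0.6626,0.7993,0.3439,0.0469,-0.1555,0.2889,0.3703,-0.2553,-0.8527
2,0.6739,0.7997,0.7905,-0.0020,-0.1529,0.2931,0.3679,-0.7722,-0.7401
3,0.6933,0.7994,1.1538,-0.0250,-0.1483,0.3004,0.3640,-1.2326,-0.6545
4,0.7193,0.7986,1.4435,-0.0505,-0.1418,0.3100,0.3585,-1.6448,-0.5778
5,0.7504,0.7973,1.6705,-0.0861,-0.1339,0.3213,0.3517,-2.0163,-0.5033
6,0.7855,0.7951,1.8451,-0.1304,-0.1246,0.3337,0.3437,-2.3527,-0.4296
7,0.8237,0.7920,1.9760,-0.1805,-0.1142,0.3468,0.3346,-2.6586,-0.3566
8,0.8641,0.7879,2.0702,-0.2338,-0.1028,0.3602,0.3244,-2.9373,-0.2846
9,0.9061,0.7827,2.1338,-0.2880,-0.0905,0.3736,0.3133,-3.1916,-0.2137
10,0.9492,0.7764,2.1715,-0.3412,-0.0775,0.3868,0.3013,-3.4233,-0.1444
11,0.9927,0.7691,2.1875,-0.3919,-0.0639,0.3994,0.2886,-3.6340,-0.0771
12,1.0364,0.7608,2.1852,-0.4387,-0.0499,0.4114,0.2753,-3.8249,-0.0122
13,1.0799,0.7516,2.1677,-0.4808,-0.0355,0.4226,0.2614,-3.9970,0.0498
14,1.1229,0.7416,2.1374,-0.5176,-0.0210,0.4329,0.2471,-4.1510,0.1084
15,1.1653,0.7310,2.0966,-0.5486,-0.0063,0.4422,0.2325,-4.2878,0.1635
16,1.2067,0.7198,2.0471,-0.5736,0.0082,0.4505,0.2177,-4.4083,0.2146
17,1.2470,0.7081,1.9906,-0.5928,0.0227,0.4578,0.2028,-4.5130,0.2616
18,1.2862,0.6961,1.9284,-0.6061,0.0369,0.4641,0.1878,-4.6029,0.3043
19,1.3241,0.6839,1.8619,-0.6139,0.0508,0.4694,0.1730,-4.6789,0.3427
20,1.3606,0.6716,1.7921,-0.6166,0.0643,0.4737,0.1584,-4.7418,0.3767
21,1.3957,0.6593,1.7200,-0.6146,0.0774,0.4772,0.1440,-4.7925,0.4065
22,1.4294,0.6471,1.6463,-0.6085,0.0900,0.4798,0.1299,-4.8320,0.4321
23,1.4616,0.6350,1.5719,-0.5987,0.1020,0.4817,0.1162,-4.8613,0.4538
24,1.4923,0.6232,1.4972,-0.5858,0.1136,0.4829,0.1030,-4.8814,0.4718
25,1.5214,0.6116,1.4229,-0.5703,0.1245,0.4834,0.0903,-4.8931,0.4864
26,1.5492,0.6004,1.3494,-0.5527,0.1349,0.4835,0.0780,-4.8976,0.4979
27,1.5754,0.5896,1.2771,-0.5334,0.1447,0.4830,0.0664,-4.8956,0.5065
28,1.6003,0.5791,1.2063,-0.5128,0.1540,0.4822,0.0552,-4.8881,0.5125
29,1.6237,0.5691,1.1372,-0.4914,0.1627,0.4810,0.0447,-4.8758,0.5164
30,1.6458,0.5595,1.0702,-0.4694,0.1708,0.4796,0.0347,-4.8596,0.5182
31,1.6665,0.5503,1.0055,-0.4472,0.1784,0.4779,0.0252,-4.8402,0.5184
32,1.6860,0.5416,0.9430,-0.4250,0.1855,0.4761,0.0163,-4.8182,0.5171
33,1.7043,0.5333,0.8831,-0.4030,0.1922,0.4741,0.0080,-4.7941,0.5146
34,1.7214,0.5255,0.8257,-0.3814,0.1984,0.4721,0.0002,-4.7686,0.5111
35,1.7373,0.5180,0.7709,-0.3603,0.2041,0.4700,-0.0071,-4.7421,0.5069
36,1.7522,0.5110,0.7187,-0.3398,0.2094,0.4678,-0.0139,-4.7150,0.5020
37,1.7661,0.5044,0.6691,-0.3201,0.2144,0.4657,-0.0203,-4.6876,0.4966
38,1.7790,0.4982,0.6222,-0.3011,0.2190,0.4636,-0.0262,-4.6602,0.4909
39,1.7910,0.4924,0.5778,-0.2829,0.2232,0.4616,-0.0317,-4.6332,0.4850
40,1.8022,0.4869,0.5359,-0.2656,0.2271,0.4596,-0.0367,-4.6066,0.4789
41,1.8125,0.4818,0.4965,-0.2491,0.2308,0.4576,-0.0414,-4.5807,0.4728
42,1.8221,0.4769,0.4595,-0.2335,0.2341,0.4557,-0.0458,-4.5556,0.4667
43,1.8309,0.4724,0.4248,-0.2187,0.2373,0.4539,-0.0498,-4.5314,0.4607
44,1.8391,0.4682,0.3923,-0.2047,0.2401,0.4522,-0.0535,-4.5082,0.4548
45,1.8466,0.4642,0.3619,-0.1916,0.2428,0.4506,-0.0569,-4.4861,0.4491
46,1.8536,0.4605,0.3336,-0.1792,0.2452,0.4491,-0.0601,-4.4650,0.4435
47,1.8600,0.4570,0.3072,-0.1676,0.2475,0.4476,-0.0630,-4.4450,0.4382
48,1.8659,0.4538,0.2826,-0.1566,0.2496,0.4462,-0.0656,-4.4261,0.4331
49,1.8713,0.4508,0.2598,-0.1464,0.2515,0.4449,-0.0680,,
# max |trq| (N·m): 4.8976


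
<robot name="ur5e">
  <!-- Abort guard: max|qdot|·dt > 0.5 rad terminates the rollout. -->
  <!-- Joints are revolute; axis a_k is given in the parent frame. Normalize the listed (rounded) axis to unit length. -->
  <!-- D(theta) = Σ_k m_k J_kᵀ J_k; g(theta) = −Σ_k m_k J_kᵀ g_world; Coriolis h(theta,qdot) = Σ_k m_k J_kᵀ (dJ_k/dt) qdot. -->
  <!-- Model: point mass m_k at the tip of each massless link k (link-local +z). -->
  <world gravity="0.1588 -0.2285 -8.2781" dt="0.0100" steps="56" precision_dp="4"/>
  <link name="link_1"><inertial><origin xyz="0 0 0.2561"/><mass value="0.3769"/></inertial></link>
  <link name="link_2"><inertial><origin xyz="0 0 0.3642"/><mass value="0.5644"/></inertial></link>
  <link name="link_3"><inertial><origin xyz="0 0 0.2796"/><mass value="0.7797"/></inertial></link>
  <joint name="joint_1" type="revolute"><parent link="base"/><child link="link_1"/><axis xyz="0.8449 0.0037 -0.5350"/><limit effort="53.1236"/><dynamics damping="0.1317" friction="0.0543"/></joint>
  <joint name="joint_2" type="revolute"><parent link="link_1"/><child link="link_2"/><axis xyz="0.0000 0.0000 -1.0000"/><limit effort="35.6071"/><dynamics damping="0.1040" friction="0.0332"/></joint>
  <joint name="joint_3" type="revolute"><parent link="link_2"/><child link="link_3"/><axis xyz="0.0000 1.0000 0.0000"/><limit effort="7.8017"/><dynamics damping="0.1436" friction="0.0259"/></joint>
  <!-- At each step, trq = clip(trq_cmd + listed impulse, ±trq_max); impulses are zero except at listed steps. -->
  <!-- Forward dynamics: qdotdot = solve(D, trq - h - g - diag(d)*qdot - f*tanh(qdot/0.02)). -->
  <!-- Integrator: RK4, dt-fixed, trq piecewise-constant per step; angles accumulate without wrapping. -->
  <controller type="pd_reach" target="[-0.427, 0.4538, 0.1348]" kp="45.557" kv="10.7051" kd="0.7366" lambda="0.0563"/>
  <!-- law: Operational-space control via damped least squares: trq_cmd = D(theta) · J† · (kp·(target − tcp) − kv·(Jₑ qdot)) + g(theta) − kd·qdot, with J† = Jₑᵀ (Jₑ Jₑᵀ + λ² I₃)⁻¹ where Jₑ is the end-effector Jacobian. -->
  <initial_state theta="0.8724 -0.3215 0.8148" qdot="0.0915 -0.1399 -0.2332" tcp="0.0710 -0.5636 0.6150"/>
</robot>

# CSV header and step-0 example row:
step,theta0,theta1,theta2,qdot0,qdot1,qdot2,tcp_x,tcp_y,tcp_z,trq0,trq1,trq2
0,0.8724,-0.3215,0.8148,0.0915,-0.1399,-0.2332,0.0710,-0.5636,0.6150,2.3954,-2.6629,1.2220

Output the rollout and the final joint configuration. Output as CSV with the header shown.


step,theta0,theta1,theta2,qdot0,qdot1,qdot2,tcp_x,tcp_y,tcp_z,trq0,trq1,trq2
1,0.8774,-0.3404,0.8170,0.8827,-3.5525,0.6707,0.0703,-0.5633,0.6149,2.8906,-0.0412,0.4082
2,0.8872,-0.3775,0.8258,1.0905,-3.8523,1.0862,0.0699,-0.5623,0.6141,3.1357,-0.0539,0.1484
3,0.8992,-0.4173,0.8385,1.2934,-4.0780,1.4656,0.0694,-0.5614,0.6122,3.2386,-0.1559,-0.0077
4,0.9131,-0.4592,0.8550,1.5028,-4.2958,1.8343,0.0689,-0.5607,0.6094,3.1377,-0.2911,-0.0929
5,0.9292,-0.5032,0.8752,1.7138,-4.4931,2.1988,0.0682,-0.5602,0.6056,2.7812,-0.4661,-0.1216
6,0.9474,-0.5491,0.8990,1.9195,-4.6557,2.5592,0.0672,-0.5597,0.6009,2.1462,-0.6850,-0.1028
7,0.9676,-0.5963,0.9264,2.1124,-4.7729,2.9108,0.0657,-0.5591,0.5953,1.2482,-0.9454,-0.0434
8,0.9896,-0.6445,0.9572,2.2857,-4.8398,3.2464,0.0639,-0.5585,0.5888,0.1396,-1.2381,0.0498
9,1.0132,-0.6930,0.9912,2.4337,-4.8575,3.5585,0.0616,-0.5575,0.5816,-1.1018,-1.5483,0.1692
10,1.0382,-0.7416,1.0283,2.5532,-4.8324,3.8411,0.0588,-0.5563,0.5737,-2.3908,-1.8590,0.3057
11,1.0641,-0.7896,1.0679,2.6426,-4.7742,4.0907,0.0555,-0.5545,0.5653,-3.6509,-2.1535,0.4495
12,1.0909,-0.8370,1.1100,2.7022,-4.6930,4.3065,0.0517,-0.5523,0.5563,-4.8235,-2.4179,0.5908
13,1.1181,-0.8835,1.1540,2.7337,-4.5983,4.4896,0.0474,-0.5494,0.5471,-5.8714,-2.6426,0.7207
14,1.1454,-0.9290,1.1997,2.7391,-4.4982,4.6426,0.0427,-0.5458,0.5376,-6.7763,-2.8219,0.8319
15,1.1728,-0.9735,1.2467,2.7210,-4.3985,4.7685,0.0375,-0.5416,0.5279,-7.5344,-2.9533,0.9191
16,1.1998,-1.0170,1.2949,2.6818,-4.3034,4.8704,0.0320,-0.5365,0.5182,-8.1519,-3.0374,0.9789
17,1.2263,-1.0595,1.3441,2.6236,-4.2159,4.9513,0.0261,-0.5308,0.5085,-8.6409,-3.0762,1.0095
18,1.2522,-1.1013,1.3939,2.5484,-4.1378,5.0137,0.0198,-0.5242,0.4988,-9.0163,-3.0731,1.0104
19,1.2772,-1.1423,1.4443,2.4579,-4.0701,5.0597,0.0133,-0.5168,0.4893,-9.2942,-3.0318,0.9823
20,1.3013,-1.1827,1.4950,2.3532,-4.0135,5.0910,0.0066,-0.5088,0.4799,-9.4902,-2.9565,0.9267
21,1.3242,-1.2226,1.5460,2.2354,-3.9683,5.1089,-0.0004,-0.4999,0.4707,-9.6191,-2.8512,0.8454
22,1.3459,-1.2621,1.5971,2.1054,-3.9345,5.1144,-0.0075,-0.4905,0.4618,-9.6945,-2.7198,0.7408
23,1.3663,-1.3013,1.6482,1.9636,-3.9122,5.1084,-0.0147,-0.4803,0.4530,-9.7283,-2.5659,0.6153
24,1.3851,-1.3403,1.6992,1.8104,-3.9012,5.0915,-0.0221,-0.4696,0.4444,-9.7315,-2.3928,0.4716
25,1.4024,-1.3793,1.7500,1.6461,-3.9012,5.0641,-0.0295,-0.4583,0.4361,-9.7134,-2.2038,0.3121
26,1.4180,-1.4183,1.8004,1.4708,-3.9118,5.0266,-0.0369,-0.4466,0.4280,-9.6826,-2.0016,0.1396
27,1.4318,-1.4575,1.8504,1.2844,-3.9326,4.9792,-0.0444,-0.4344,0.4202,-9.6467,-1.7890,-0.0436
28,1.4437,-1.4969,1.8999,1.0870,-3.9630,4.9221,-0.0518,-0.4219,0.4125,-9.6123,-1.5685,-0.2351
29,1.4535,-1.5367,1.9488,0.8784,-4.0019,4.8552,-0.0591,-0.4091,0.4051,-9.5856,-1.3424,-0.4325
30,1.4612,-1.5769,1.9969,0.6585,-4.0485,4.7785,-0.0664,-0.3961,0.3978,-9.5723,-1.1133,-0.6337
31,1.4666,-1.6176,2.0443,0.4273,-4.1010,4.6919,-0.0735,-0.3830,0.3908,-9.5777,-0.8833,-0.8366
32,1.4697,-1.6588,2.0907,0.1846,-4.1578,4.5954,-0.0804,-0.3698,0.3840,-9.6068,-0.6550,-1.0392
33,1.4703,-1.7007,2.1361,-0.0689,-4.2165,4.4885,-0.0870,-0.3567,0.3773,-9.6663,-0.4309,-1.2395
34,1.4683,-1.7431,2.1804,-0.3308,-4.2748,4.3708,-0.0934,-0.3437,0.3708,-9.7693,-0.2132,-1.4356
35,1.4636,-1.7860,2.2234,-0.6041,-4.3279,4.2426,-0.0995,-0.3309,0.3646,-9.9062,-0.0059,-1.6260
36,1.4561,-1.8295,2.2651,-0.8883,-4.3718,4.1038,-0.1051,-0.3184,0.3586,-10.0802,0.1881,-1.8093
37,1.4458,-1.8733,2.3054,-1.1830,-4.4020,3.9548,-0.1103,-0.3063,0.3528,-10.2932,0.3654,-1.9838
38,1.4324,-1.9174,2.3441,-1.4877,-4.4136,3.7958,-0.1150,-0.2946,0.3473,-10.5450,0.5229,-2.1481
39,1.4160,-1.9615,2.3812,-1.8019,-4.4019,3.6276,-0.1191,-0.2833,0.3423,-10.8332,0.6576,-2.3010
40,1.3964,-2.0053,2.4166,-2.1252,-4.3624,3.4510,-0.1226,-0.2725,0.3376,-11.1520,0.7669,-2.4411
41,1.3734,-2.0485,2.4502,-2.4572,-4.2917,3.2674,-0.1253,-0.2623,0.3335,-11.4910,0.8491,-2.5674
42,1.3472,-2.0909,2.4819,-2.7974,-4.1880,3.0783,-0.1273,-0.2524,0.3300,-11.8354,0.9034,-2.6788
43,1.3175,-2.1322,2.5117,-3.1455,-4.0511,2.8853,-0.1285,-0.2430,0.3272,-12.1649,0.9305,-2.7742
44,1.2842,-2.1719,2.5396,-3.5006,-3.8829,2.6900,-0.1289,-0.2338,0.3252,-12.4543,0.9320,-2.8526
45,1.2474,-2.2097,2.5655,-3.8614,-3.6868,2.4937,-0.1284,-0.2249,0.3240,-12.6749,0.9105,-2.9130
46,1.2070,-2.2455,2.5895,-4.2259,-3.4673,2.2973,-0.1272,-0.2159,0.3237,-12.7970,0.8688,-2.9542
47,1.1629,-2.2791,2.6115,-4.5908,-3.2293,2.1015,-0.1252,-0.2069,0.3244,-12.7928,0.8098,-2.9752
48,1.1152,-2.3101,2.6315,-4.9519,-2.9776,1.9063,-0.1226,-0.1975,0.3259,-12.6404,0.7360,-2.9749
49,1.0639,-2.3387,2.6496,-5.3042,-2.7166,1.7117,-0.1194,-0.1876,0.3283,-12.3281,0.6496,-2.9526
50,1.0091,-2.3645,2.6657,-5.6421,-2.4507,1.5177,-0.1157,-0.1771,0.3314,-11.8563,0.5528,-2.9082
51,0.9511,-2.3878,2.6799,-5.9601,-2.1843,1.3246,-0.1117,-0.1658,0.3353,-11.2387,0.4482,-2.8421
52,0.8901,-2.4083,2.6922,-6.2535,-1.9219,1.1330,-0.1074,-0.1536,0.3397,-10.5000,0.3387,-2.7551
53,0.8262,-2.4263,2.7026,-6.5188,-1.6681,0.9438,-0.1032,-0.1404,0.3444,-9.6712,0.2273,-2.6492
54,0.7598,-2.4418,2.7111,-6.7536,-1.4267,0.7585,-0.0991,-0.1260,0.3493,-8.7839,0.1171,-2.5265
55,0.6913,-2.4550,2.7178,-6.9570,-1.2004,0.5784,-0.0952,-0.1106,0.3542,-7.8654,0.0101,-2.3895
56,0.6209,-2.4660,2.7227,-7.1292,-0.9907,0.4051,-0.0918,-0.0941,0.3589,,,
# final theta (rad): 0.6209 -2.4660 2.7227


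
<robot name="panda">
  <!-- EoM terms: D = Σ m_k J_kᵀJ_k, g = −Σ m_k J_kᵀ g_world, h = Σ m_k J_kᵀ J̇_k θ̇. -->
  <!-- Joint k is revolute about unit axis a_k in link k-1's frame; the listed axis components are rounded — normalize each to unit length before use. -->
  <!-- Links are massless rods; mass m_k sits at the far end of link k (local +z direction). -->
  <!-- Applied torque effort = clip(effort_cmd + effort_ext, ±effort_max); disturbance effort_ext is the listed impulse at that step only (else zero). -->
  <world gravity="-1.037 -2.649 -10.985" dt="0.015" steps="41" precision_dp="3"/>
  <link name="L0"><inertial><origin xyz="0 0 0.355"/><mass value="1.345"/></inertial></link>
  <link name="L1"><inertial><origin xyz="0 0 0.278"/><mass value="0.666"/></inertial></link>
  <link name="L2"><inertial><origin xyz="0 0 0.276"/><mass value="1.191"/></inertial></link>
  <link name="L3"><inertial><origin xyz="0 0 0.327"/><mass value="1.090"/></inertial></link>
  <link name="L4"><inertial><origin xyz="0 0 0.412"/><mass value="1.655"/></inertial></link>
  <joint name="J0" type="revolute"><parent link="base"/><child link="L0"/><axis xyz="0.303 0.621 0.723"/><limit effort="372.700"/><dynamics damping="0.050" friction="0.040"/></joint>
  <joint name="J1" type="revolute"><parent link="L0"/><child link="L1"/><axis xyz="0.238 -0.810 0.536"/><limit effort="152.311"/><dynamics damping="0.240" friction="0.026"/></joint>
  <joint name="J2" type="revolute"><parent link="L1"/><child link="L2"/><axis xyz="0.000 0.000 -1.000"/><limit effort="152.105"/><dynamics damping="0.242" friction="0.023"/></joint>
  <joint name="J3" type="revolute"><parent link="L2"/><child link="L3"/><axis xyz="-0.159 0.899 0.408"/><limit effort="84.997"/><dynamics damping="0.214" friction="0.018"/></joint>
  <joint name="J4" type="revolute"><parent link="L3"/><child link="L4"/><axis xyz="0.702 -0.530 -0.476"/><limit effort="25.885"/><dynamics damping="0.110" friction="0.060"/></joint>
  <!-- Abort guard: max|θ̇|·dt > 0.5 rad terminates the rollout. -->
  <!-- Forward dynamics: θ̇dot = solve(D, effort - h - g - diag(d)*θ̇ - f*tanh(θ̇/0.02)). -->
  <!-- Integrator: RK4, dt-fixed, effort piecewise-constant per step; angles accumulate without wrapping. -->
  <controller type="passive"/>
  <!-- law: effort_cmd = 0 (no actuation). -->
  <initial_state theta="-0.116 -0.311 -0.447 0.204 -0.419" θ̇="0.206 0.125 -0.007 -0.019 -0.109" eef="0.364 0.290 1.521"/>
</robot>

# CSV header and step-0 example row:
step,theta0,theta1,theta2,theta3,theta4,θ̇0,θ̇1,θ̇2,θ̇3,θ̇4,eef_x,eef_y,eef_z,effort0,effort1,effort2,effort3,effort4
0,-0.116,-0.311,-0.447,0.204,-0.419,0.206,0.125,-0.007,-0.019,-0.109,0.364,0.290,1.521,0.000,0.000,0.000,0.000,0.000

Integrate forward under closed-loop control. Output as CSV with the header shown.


step,theta0,theta1,theta2,theta3,theta4,θ̇0,θ̇1,θ̇2,θ̇3,θ̇4,eef_x,eef_y,eef_z,effort0,effort1,effort2,effort3,effort4
1,-0.113,-0.310,-0.444,0.203,-0.424,0.162,0.075,0.453,-0.152,-0.516,0.364,0.290,1.521,0.000,0.000,0.000,0.000,0.000
2,-0.111,-0.309,-0.434,0.200,-0.434,0.124,0.032,0.821,-0.251,-0.853,0.365,0.290,1.520,0.000,0.000,0.000,0.000,0.000
3,-0.109,-0.309,-0.419,0.195,-0.449,0.094,-0.005,1.117,-0.323,-1.138,0.367,0.291,1.518,0.000,0.000,0.000,0.000,0.000
4,-0.108,-0.309,-0.401,0.190,-0.468,0.073,-0.033,1.355,-0.369,-1.383,0.370,0.292,1.515,0.000,0.000,0.000,0.000,0.000
5,-0.107,-0.309,-0.379,0.184,-0.490,0.057,-0.055,1.544,-0.397,-1.599,0.373,0.294,1.511,0.000,0.000,0.000,0.000,0.000
6,-0.106,-0.310,-0.355,0.178,-0.516,0.046,-0.073,1.695,-0.411,-1.795,0.377,0.296,1.507,0.000,0.000,0.000,0.000,0.000
7,-0.106,-0.312,-0.328,0.172,-0.544,0.038,-0.086,1.813,-0.410,-1.979,0.381,0.298,1.501,0.000,0.000,0.000,0.000,0.000
8,-0.105,-0.313,-0.300,0.166,-0.575,0.034,-0.094,1.906,-0.395,-2.153,0.386,0.301,1.495,0.000,0.000,0.000,0.000,0.000
9,-0.105,-0.314,-0.271,0.160,-0.609,0.032,-0.096,1.976,-0.365,-2.321,0.391,0.304,1.488,0.000,0.000,0.000,0.000,0.000
10,-0.104,-0.316,-0.241,0.155,-0.645,0.032,-0.094,2.029,-0.319,-2.486,0.398,0.308,1.480,0.000,0.000,0.000,0.000,0.000
11,-0.104,-0.317,-0.210,0.151,-0.683,0.032,-0.088,2.066,-0.255,-2.650,0.404,0.312,1.470,0.000,0.000,0.000,0.000,0.000
12,-0.103,-0.318,-0.179,0.148,-0.724,0.030,-0.079,2.090,-0.174,-2.815,0.411,0.316,1.460,0.000,0.000,0.000,0.000,0.000
13,-0.103,-0.320,-0.148,0.146,-0.768,0.026,-0.071,2.102,-0.074,-2.981,0.419,0.321,1.448,0.000,0.000,0.000,0.000,0.000
14,-0.103,-0.321,-0.116,0.145,-0.814,0.016,-0.066,2.104,0.041,-3.152,0.427,0.325,1.435,0.000,0.000,0.000,0.000,0.000
15,-0.103,-0.322,-0.085,0.147,-0.862,-0.001,-0.071,2.100,0.164,-3.332,0.436,0.330,1.420,0.000,0.000,0.000,0.000,0.000
16,-0.103,-0.323,-0.053,0.150,-0.914,-0.026,-0.082,2.088,0.307,-3.512,0.444,0.335,1.403,0.000,0.000,0.000,0.000,0.000
17,-0.103,-0.324,-0.022,0.156,-0.968,-0.061,-0.105,2.067,0.469,-3.695,0.453,0.341,1.385,0.000,0.000,0.000,0.000,0.000
18,-0.105,-0.326,0.009,0.165,-1.025,-0.112,-0.148,2.038,0.646,-3.878,0.463,0.346,1.365,0.000,0.000,0.000,0.000,0.000
19,-0.107,-0.329,0.039,0.176,-1.084,-0.181,-0.215,1.999,0.836,-4.063,0.472,0.350,1.343,0.000,0.000,0.000,0.000,0.000
20,-0.110,-0.333,0.069,0.190,-1.147,-0.272,-0.313,1.948,1.036,-4.251,0.481,0.355,1.318,0.000,0.000,0.000,0.000,0.000
21,-0.115,-0.338,0.097,0.207,-1.212,-0.391,-0.452,1.879,1.244,-4.441,0.490,0.359,1.292,0.000,0.000,0.000,0.000,0.000
22,-0.122,-0.346,0.125,0.227,-1.280,-0.544,-0.641,1.786,1.455,-4.638,0.498,0.362,1.263,0.000,0.000,0.000,0.000,0.000
23,-0.132,-0.358,0.151,0.250,-1.351,-0.741,-0.896,1.654,1.660,-4.844,0.506,0.365,1.233,0.000,0.000,0.000,0.000,0.000
24,-0.145,-0.374,0.174,0.277,-1.425,-0.996,-1.236,1.461,1.848,-5.065,0.514,0.367,1.200,0.000,0.000,0.000,0.000,0.000
25,-0.162,-0.396,0.194,0.306,-1.503,-1.327,-1.690,1.167,1.998,-5.309,0.520,0.368,1.165,0.000,0.000,0.000,0.000,0.000
26,-0.185,-0.425,0.209,0.336,-1.585,-1.764,-2.303,0.706,2.079,-5.584,0.526,0.367,1.128,0.000,0.000,0.000,0.000,0.000
27,-0.216,-0.466,0.214,0.367,-1.671,-2.342,-3.133,-0.034,2.039,-5.899,0.530,0.365,1.090,0.000,0.000,0.000,0.000,0.000
28,-0.256,-0.521,0.205,0.397,-1.762,-3.084,-4.237,-1.211,1.816,-6.251,0.532,0.362,1.051,0.000,0.000,0.000,0.000,0.000
29,-0.308,-0.594,0.175,0.421,-1.858,-3.866,-5.523,-2.858,1.455,-6.597,0.532,0.355,1.012,0.000,0.000,0.000,0.000,0.000
30,-0.369,-0.684,0.122,0.442,-1.959,-4.066,-6.258,-3.949,1.510,-6.911,0.528,0.346,0.976,0.000,0.000,0.000,0.000,0.000
31,-0.425,-0.775,0.068,0.471,-2.067,-3.235,-5.769,-2.894,2.469,-7.431,0.521,0.332,0.945,0.000,0.000,0.000,0.000,0.000
32,-0.465,-0.855,0.041,0.516,-2.185,-2.104,-4.933,-0.686,3.474,-8.342,0.511,0.315,0.920,0.000,0.000,0.000,0.000,0.000
33,-0.489,-0.925,0.045,0.572,-2.317,-1.199,-4.489,0.934,3.698,-9.199,0.500,0.293,0.903,0.000,0.000,0.000,0.000,0.000
34,-0.503,-0.993,0.058,0.621,-2.455,-0.805,-4.717,0.433,2.725,-8.967,0.491,0.268,0.895,0.000,0.000,0.000,0.000,0.000
35,-0.515,-1.068,0.050,0.651,-2.580,-0.756,-5.200,-1.600,1.302,-7.609,0.486,0.240,0.893,0.000,0.000,0.000,0.000,0.000
36,-0.526,-1.148,0.011,0.662,-2.682,-0.667,-5.475,-3.488,0.253,-6.086,0.485,0.210,0.895,0.000,0.000,0.000,0.000,0.000
37,-0.534,-1.231,-0.052,0.661,-2.764,-0.462,-5.537,-4.742,-0.376,-4.856,0.485,0.177,0.896,0.000,0.000,0.000,0.000,0.000
38,-0.539,-1.314,-0.129,0.652,-2.830,-0.190,-5.499,-5.477,-0.760,-3.978,0.487,0.142,0.897,0.000,0.000,0.000,0.000,0.000
39,-0.540,-1.396,-0.214,0.639,-2.885,0.110,-5.428,-5.853,-1.024,-3.409,0.490,0.104,0.896,0.000,0.000,0.000,0.000,0.000
40,-0.536,-1.477,-0.303,0.622,-2.933,0.416,-5.356,-5.988,-1.237,-3.097,0.494,0.063,0.893,0.000,0.000,0.000,0.000,0.000
41,-0.527,-1.556,-0.393,0.602,-2.979,0.722,-5.294,-5.949,-1.440,-3.010,0.498,0.020,0.887,,,,,


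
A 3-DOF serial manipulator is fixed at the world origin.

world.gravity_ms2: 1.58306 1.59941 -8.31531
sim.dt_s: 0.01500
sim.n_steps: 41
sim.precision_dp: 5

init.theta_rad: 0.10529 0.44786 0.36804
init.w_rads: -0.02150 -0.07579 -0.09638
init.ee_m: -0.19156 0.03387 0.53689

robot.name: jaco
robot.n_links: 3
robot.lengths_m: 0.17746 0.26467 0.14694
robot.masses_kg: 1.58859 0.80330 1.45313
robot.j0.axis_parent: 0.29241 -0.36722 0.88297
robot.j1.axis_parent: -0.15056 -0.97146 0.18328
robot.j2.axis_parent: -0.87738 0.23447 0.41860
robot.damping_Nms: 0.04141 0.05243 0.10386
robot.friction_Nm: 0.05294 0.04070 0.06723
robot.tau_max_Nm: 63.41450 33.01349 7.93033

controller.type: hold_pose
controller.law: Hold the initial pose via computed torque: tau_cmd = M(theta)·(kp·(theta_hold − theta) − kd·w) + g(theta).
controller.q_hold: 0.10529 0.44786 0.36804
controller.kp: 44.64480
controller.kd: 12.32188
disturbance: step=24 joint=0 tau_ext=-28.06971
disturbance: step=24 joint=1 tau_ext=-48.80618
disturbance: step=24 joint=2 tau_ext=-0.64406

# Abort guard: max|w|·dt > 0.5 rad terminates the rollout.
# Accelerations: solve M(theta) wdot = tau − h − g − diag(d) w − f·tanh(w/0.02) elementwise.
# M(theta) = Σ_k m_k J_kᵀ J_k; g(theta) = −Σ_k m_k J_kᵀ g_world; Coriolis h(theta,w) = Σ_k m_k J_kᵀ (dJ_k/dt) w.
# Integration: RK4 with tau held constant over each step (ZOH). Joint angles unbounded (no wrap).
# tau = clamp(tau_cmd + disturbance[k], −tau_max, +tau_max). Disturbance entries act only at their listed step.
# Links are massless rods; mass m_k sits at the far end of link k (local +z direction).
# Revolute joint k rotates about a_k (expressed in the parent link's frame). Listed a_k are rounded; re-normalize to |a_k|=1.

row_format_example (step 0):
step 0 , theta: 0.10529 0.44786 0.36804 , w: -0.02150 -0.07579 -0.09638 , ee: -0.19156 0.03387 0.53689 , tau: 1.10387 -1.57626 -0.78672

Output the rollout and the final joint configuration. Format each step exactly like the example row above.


step 1 , theta: 0.10524 0.44669 0.36755 , w: -0.00503 -0.06749 -0.03248 , ee: -0.19113 0.03383 0.53712 , tau: 1.08157 -1.62050 -0.79392
step 2 , theta: 0.10527 0.44574 0.36745 , w: -0.01035 -0.04839 -0.04121 , ee: -0.19080 0.03381 0.53730 , tau: 1.06340 -1.65989 -0.79547
step 3 , theta: 0.10524 0.44504 0.36728 , w: -0.01286 -0.03340 -0.04328 , ee: -0.19054 0.03380 0.53744 , tau: 1.04653 -1.69490 -0.79693
step 4 , theta: 0.10519 0.44453 0.36712 , w: -0.01362 -0.02175 -0.04178 , ee: -0.19035 0.03380 0.53754 , tau: 1.03122 -1.72527 -0.79817
step 5 , theta: 0.10514 0.44418 0.36700 , w: -0.01318 -0.01296 -0.03823 , ee: -0.19021 0.03380 0.53762 , tau: 1.01759 -1.75083 -0.79918
step 6 , theta: 0.10510 0.44394 0.36694 , w: -0.01217 -0.00633 -0.03421 , ee: -0.19011 0.03381 0.53767 , tau: 1.00566 -1.77208 -0.79996
step 7 , theta: 0.10508 0.44378 0.36693 , w: -0.01106 -0.00126 -0.03063 , ee: -0.19005 0.03381 0.53769 , tau: 0.99531 -1.78976 -0.80055
step 8 , theta: 0.10508 0.44370 0.36698 , w: -0.01001 0.00265 -0.02777 , ee: -0.19002 0.03382 0.53771 , tau: 0.98638 -1.80448 -0.80098
step 9 , theta: 0.10509 0.44366 0.36706 , w: -0.00908 0.00564 -0.02560 , ee: -0.19001 0.03383 0.53771 , tau: 0.97867 -1.81678 -0.80129
step 10 , theta: 0.10511 0.44367 0.36716 , w: -0.00828 0.00792 -0.02403 , ee: -0.19001 0.03383 0.53771 , tau: 0.97203 -1.82705 -0.80151
step 11 , theta: 0.10514 0.44370 0.36728 , w: -0.00763 0.00964 -0.02294 , ee: -0.19003 0.03384 0.53769 , tau: 0.96632 -1.83567 -0.80166
step 12 , theta: 0.10518 0.44376 0.36741 , w: -0.00709 0.01091 -0.02222 , ee: -0.19006 0.03384 0.53767 , tau: 0.96141 -1.84292 -0.80178
step 13 , theta: 0.10522 0.44384 0.36755 , w: -0.00667 0.01184 -0.02177 , ee: -0.19010 0.03384 0.53765 , tau: 0.95720 -1.84904 -0.80186
step 14 , theta: 0.10527 0.44392 0.36769 , w: -0.00635 0.01249 -0.02153 , ee: -0.19014 0.03385 0.53763 , tau: 0.95361 -1.85423 -0.80194
step 15 , theta: 0.10533 0.44402 0.36783 , w: -0.00611 0.01292 -0.02144 , ee: -0.19018 0.03385 0.53760 , tau: 0.95054 -1.85864 -0.80202
step 16 , theta: 0.10539 0.44412 0.36797 , w: -0.00595 0.01318 -0.02145 , ee: -0.19023 0.03384 0.53757 , tau: 0.94792 -1.86242 -0.80210
step 17 , theta: 0.10544 0.44422 0.36811 , w: -0.00585 0.01331 -0.02152 , ee: -0.19028 0.03384 0.53755 , tau: 0.94570 -1.86567 -0.80219
step 18 , theta: 0.10550 0.44433 0.36825 , w: -0.00580 0.01334 -0.02165 , ee: -0.19033 0.03384 0.53752 , tau: 0.94382 -1.86846 -0.80230
step 19 , theta: 0.10557 0.44443 0.36839 , w: -0.00579 0.01329 -0.02180 , ee: -0.19038 0.03384 0.53749 , tau: 0.94222 -1.87088 -0.80241
step 20 , theta: 0.10563 0.44454 0.36853 , w: -0.00582 0.01318 -0.02198 , ee: -0.19043 0.03384 0.53746 , tau: 0.94087 -1.87299 -0.80254
step 21 , theta: 0.10569 0.44464 0.36866 , w: -0.00588 0.01303 -0.02217 , ee: -0.19048 0.03383 0.53743 , tau: 0.93973 -1.87483 -0.80268
step 22 , theta: 0.10575 0.44474 0.36879 , w: -0.00596 0.01284 -0.02237 , ee: -0.19053 0.03383 0.53741 , tau: 0.93877 -1.87644 -0.80282
step 23 , theta: 0.10580 0.44483 0.36892 , w: -0.00605 0.01263 -0.02258 , ee: -0.19057 0.03383 0.53738 , tau: 0.93796 -1.87786 -0.80297
step 24 , theta: 0.10586 0.44492 0.36905 , w: -0.00616 0.01240 -0.02278 , ee: -0.19062 0.03382 0.53735 , tau: -27.13243 -33.01349 -1.44719
step 25 , theta: 0.08614 0.44491 0.32131 , w: -2.60705 -0.04720 -6.24863 , ee: -0.18672 0.03413 0.54032 , tau: 6.29327 4.04940 -0.73455
step 26 , theta: 0.05346 0.44227 0.24638 , w: -1.76835 -0.28087 -3.81404 , ee: -0.17939 0.03492 0.54495 , tau: 5.60997 3.25002 -0.83314
step 27 , theta: 0.03157 0.43729 0.20191 , w: -1.16757 -0.36908 -2.18175 , ee: -0.17328 0.03598 0.54808 , tau: 4.99980 2.56060 -0.86398
step 28 , theta: 0.01733 0.43162 0.17751 , w: -0.74394 -0.37869 -1.11803 , ee: -0.16834 0.03713 0.55029 , tau: 4.46041 1.96766 -0.86209
step 29 , theta: 0.00848 0.42613 0.16610 , w: -0.44407 -0.34911 -0.43320 , ee: -0.16447 0.03824 0.55186 , tau: 3.98568 1.45560 -0.84538
step 30 , theta: 0.00346 0.42123 0.16302 , w: -0.24036 -0.29645 -0.03057 , ee: -0.16152 0.03925 0.55296 , tau: 3.56869 1.01079 -0.82029
step 31 , theta: 0.00085 0.41727 0.16411 , w: -0.12547 -0.22273 0.11611 , ee: -0.15940 0.04007 0.55370 , tau: 3.20256 0.62107 -0.78513
step 32 , theta: -0.00066 0.41457 0.16560 , w: -0.07535 -0.13711 0.08481 , ee: -0.15800 0.04065 0.55418 , tau: 2.88059 0.27568 -0.74143
step 33 , theta: -0.00147 0.41305 0.16669 , w: -0.03194 -0.06635 0.06275 , ee: -0.15721 0.04099 0.55444 , tau: 2.59805 -0.03095 -0.70328
step 34 , theta: -0.00169 0.41250 0.16746 , w: 0.00065 -0.00623 0.03741 , ee: -0.15694 0.04115 0.55452 , tau: 2.35454 -0.30171 -0.67022
step 35 , theta: -0.00150 0.41277 0.16785 , w: 0.03007 0.03889 0.03142 , ee: -0.15708 0.04115 0.55446 , tau: 2.15258 -0.53048 -0.64397
step 36 , theta: -0.00092 0.41365 0.16816 , w: 0.05971 0.07175 0.04855 , ee: -0.15754 0.04104 0.55429 , tau: 1.98056 -0.72937 -0.62375
step 37 , theta: 0.00003 0.41498 0.16858 , w: 0.07499 0.10229 0.03540 , ee: -0.15825 0.04084 0.55403 , tau: 1.83115 -0.90455 -0.60421
step 38 , theta: 0.00121 0.41672 0.16891 , w: 0.09448 0.12241 0.04960 , ee: -0.15917 0.04058 0.55369 , tau: 1.70122 -1.05883 -0.58937
step 39 , theta: 0.00261 0.41873 0.16934 , w: 0.10158 0.14177 0.03501 , ee: -0.16025 0.04026 0.55329 , tau: 1.58850 -1.19424 -0.57451
step 40 , theta: 0.00414 0.42098 0.16966 , w: 0.11486 0.15192 0.05043 , ee: -0.16144 0.03990 0.55285 , tau: 1.49087 -1.31301 -0.56394
step 41 , theta: 0.00581 0.42337 0.17009 , w: 0.11611 0.16308 0.03483 , ee: -0.16272 0.03951 0.55237
final theta (rad): 0.00581 0.42337 0.17009


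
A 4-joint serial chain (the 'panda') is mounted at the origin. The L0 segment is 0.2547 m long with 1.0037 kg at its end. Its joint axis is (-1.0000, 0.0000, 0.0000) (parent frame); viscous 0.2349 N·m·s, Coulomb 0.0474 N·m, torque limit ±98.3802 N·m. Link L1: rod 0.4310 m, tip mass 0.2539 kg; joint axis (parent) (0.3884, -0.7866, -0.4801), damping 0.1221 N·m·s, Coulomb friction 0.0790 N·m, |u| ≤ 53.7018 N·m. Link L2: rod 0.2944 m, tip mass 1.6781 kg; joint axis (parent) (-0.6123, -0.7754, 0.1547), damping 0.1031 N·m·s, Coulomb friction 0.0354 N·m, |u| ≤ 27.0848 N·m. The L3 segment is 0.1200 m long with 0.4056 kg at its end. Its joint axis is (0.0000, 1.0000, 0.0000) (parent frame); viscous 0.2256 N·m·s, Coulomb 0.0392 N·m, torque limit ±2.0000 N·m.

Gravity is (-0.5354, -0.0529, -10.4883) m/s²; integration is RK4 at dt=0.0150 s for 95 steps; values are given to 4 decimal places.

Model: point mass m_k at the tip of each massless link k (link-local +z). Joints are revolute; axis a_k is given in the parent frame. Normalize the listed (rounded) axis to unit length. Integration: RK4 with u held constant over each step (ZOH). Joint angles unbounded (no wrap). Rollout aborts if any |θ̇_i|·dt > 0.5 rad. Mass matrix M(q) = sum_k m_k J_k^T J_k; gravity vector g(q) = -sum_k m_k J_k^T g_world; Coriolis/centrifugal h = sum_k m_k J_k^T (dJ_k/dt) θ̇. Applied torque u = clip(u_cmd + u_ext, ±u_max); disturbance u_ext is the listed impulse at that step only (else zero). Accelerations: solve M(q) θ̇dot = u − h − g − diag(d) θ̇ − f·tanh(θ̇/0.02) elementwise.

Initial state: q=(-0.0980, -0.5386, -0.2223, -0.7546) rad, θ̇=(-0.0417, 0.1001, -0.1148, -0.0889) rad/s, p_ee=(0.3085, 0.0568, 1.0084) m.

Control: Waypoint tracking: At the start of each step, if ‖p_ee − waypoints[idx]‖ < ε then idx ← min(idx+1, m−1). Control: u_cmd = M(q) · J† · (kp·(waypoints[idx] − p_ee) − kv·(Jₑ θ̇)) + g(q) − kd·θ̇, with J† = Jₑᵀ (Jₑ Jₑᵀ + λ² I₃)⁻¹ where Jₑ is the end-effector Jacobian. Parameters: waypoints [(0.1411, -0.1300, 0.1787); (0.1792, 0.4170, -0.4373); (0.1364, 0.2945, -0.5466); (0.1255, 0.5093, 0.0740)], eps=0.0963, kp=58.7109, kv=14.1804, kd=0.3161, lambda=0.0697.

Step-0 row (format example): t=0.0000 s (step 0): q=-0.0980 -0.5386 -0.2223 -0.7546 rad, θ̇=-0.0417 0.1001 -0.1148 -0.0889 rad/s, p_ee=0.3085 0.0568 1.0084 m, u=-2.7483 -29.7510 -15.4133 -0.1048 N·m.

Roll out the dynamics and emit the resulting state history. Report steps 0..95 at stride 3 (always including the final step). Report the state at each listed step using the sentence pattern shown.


t=0.0450 s (step 3): q=-0.1369 -0.6067 -0.2122 -0.8680 rad, θ̇=-1.5836 -2.8396 0.5460 -2.7335 rad/s, p_ee=0.3260 0.0487 0.9912 m, u=0.0744 -11.2051 -5.4018 0.0284 N·m.
t=0.0900 s (step 6): q=-0.2305 -0.7708 -0.1858 -0.9834 rad, θ̇=-2.5116 -4.2897 0.5003 -2.4358 rad/s, p_ee=0.3768 0.0388 0.9501 m, u=4.1055 -0.7665 2.2173 -0.4568 N·m.
t=0.1350 s (step 9): q=-0.3566 -0.9781 -0.1769 -1.0874 rad, θ̇=-3.0516 -4.8103 -0.1936 -2.1979 rad/s, p_ee=0.4338 0.0315 0.8921 m, u=4.6491 3.6678 6.9762 -0.6182 N·m.
t=0.1800 s (step 12): q=-0.5054 -1.1995 -0.2034 -1.1791 rad, θ̇=-3.5383 -4.9569 -1.0626 -1.9260 rad/s, p_ee=0.4802 0.0307 0.8246 m, u=0.9473 5.1004 9.3700 -0.6418 N·m.
t=0.2250 s (step 15): q=-0.6799 -1.4252 -0.2740 -1.2558 rad, θ̇=-4.2145 -5.0076 -2.1824 -1.5265 rad/s, p_ee=0.5072 0.0365 0.7541 m, u=-5.4683 5.6353 10.2914 -0.6319 N·m.
t=0.2700 s (step 18): q=-0.8888 -1.6483 -0.4071 -1.3109 rad, θ̇=-5.0203 -4.7974 -3.8136 -0.9525 rad/s, p_ee=0.5104 0.0451 0.6850 m, u=-11.2738 6.5102 9.8263 -0.5984 N·m.
t=0.3150 s (step 21): q=-1.1266 -1.8491 -0.6161 -1.3399 rad, θ̇=-5.4402 -4.0496 -5.3476 -0.3857 rad/s, p_ee=0.4885 0.0502 0.6197 m, u=-10.6659 7.0096 8.3499 -0.4841 N·m.
t=0.3600 s (step 24): q=-1.3690 -2.0100 -0.8716 -1.3494 rad, θ̇=-5.2716 -3.1238 -5.8109 -0.0740 rad/s, p_ee=0.4476 0.0456 0.5594 m, u=-5.1615 5.8259 7.3467 -0.3012 N·m.
t=0.4050 s (step 27): q=-1.5961 -2.1333 -1.1254 -1.3512 rad, θ̇=-4.8132 -2.4029 -5.3765 -0.0145 rad/s, p_ee=0.3988 0.0304 0.5043 m, u=0.1993 3.6474 7.1518 -0.1251 N·m.
t=0.4500 s (step 30): q=-1.8007 -2.2295 -1.3500 -1.3521 rad, θ̇=-4.2839 -1.9038 -4.5869 -0.0019 rad/s, p_ee=0.3513 0.0084 0.4543 m, u=3.5576 1.5935 7.3040 -0.0285 N·m.
t=0.4950 s (step 33): q=-1.9814 -2.3067 -1.5376 -1.3533 rad, θ̇=-3.7596 -1.5446 -3.7602 -0.0057 rad/s, p_ee=0.3100 -0.0154 0.4096 m, u=5.2675 0.0409 7.4662 0.0126 N·m.
t=0.5400 s (step 36): q=-2.1392 -2.3697 -1.6898 -1.3541 rad, θ̇=-3.2551 -1.2657 -3.0241 -0.0503 rad/s, p_ee=0.2763 -0.0377 0.3703 m, u=5.9896 -1.0289 7.5382 0.0360 N·m.
t=0.5850 s (step 39): q=-2.2750 -2.4214 -1.8116 -1.3551 rad, θ̇=-2.7825 -1.0393 -2.4107 -0.0498 rad/s, p_ee=0.2496 -0.0568 0.3362 m, u=6.1154 -1.6975 7.5291 0.0278 N·m.
t=0.6300 s (step 42): q=-2.3904 -2.4639 -1.9085 -1.3561 rad, θ̇=-2.3520 -0.8543 -1.9156 -0.0507 rad/s, p_ee=0.2288 -0.0723 0.3071 m, u=5.9903 -2.1024 7.4561 0.0170 N·m.
t=0.6750 s (step 45): q=-2.4876 -2.4988 -1.9854 -1.3573 rad, θ̇=-1.9696 -0.7042 -1.5203 -0.0516 rad/s, p_ee=0.2127 -0.0843 0.2826 m, u=5.7619 -2.3293 7.3429 0.0078 N·m.
t=0.7200 s (step 48): q=-2.5686 -2.5277 -2.0464 -1.3584 rad, θ̇=-1.6381 -0.5832 -1.2052 -0.0525 rad/s, p_ee=0.2001 -0.0935 0.2622 m, u=5.5073 -2.4421 7.2080 0.0020 N·m.
t=0.7650 s (step 51): q=-2.6311 -2.5517 -2.1095 -1.3569 rad, θ̇=-0.6875 -0.4943 -2.9358 0.2797 rad/s, p_ee=0.1904 -0.0972 0.2416 m, u=7.8332 -0.0811 -9.9545 1.1799 N·m.
t=0.8100 s (step 54): q=-2.6105 -2.5778 -2.3264 -1.3243 rad, θ̇=1.7225 -0.7728 -6.2190 1.5099 rad/s, p_ee=0.1832 -0.0674 0.1795 m, u=9.4101 -1.9661 4.1622 0.2054 N·m.
t=0.8550 s (step 57): q=-2.4709 -2.6301 -2.6194 -1.2080 rad, θ̇=4.3828 -1.5866 -6.2938 3.7061 rad/s, p_ee=0.1722 -0.0402 0.0903 m, u=16.3809 -4.9824 15.5727 -0.9286 N·m.
t=0.9000 s (step 60): q=-2.2423 -2.7058 -2.8405 -1.0335 rad, θ̇=5.0620 -1.4751 -3.0813 3.4340 rad/s, p_ee=0.1601 -0.0524 0.0262 m, u=1.9587 -3.7602 17.4860 -1.1123 N·m.
t=0.9450 s (step 63): q=-2.1018 -2.7426 -2.8802 -0.9218 rad, θ̇=0.8499 -0.1386 1.1514 1.8670 rad/s, p_ee=0.1539 -0.0576 0.0152 m, u=-6.0382 -0.2920 9.1216 -0.4459 N·m.
t=0.9900 s (step 66): q=-2.1550 -2.7301 -2.7722 -0.8296 rad, θ̇=-2.7530 0.5407 3.2340 2.3845 rad/s, p_ee=0.1512 -0.0289 0.0223 m, u=4.2002 -0.1297 4.6413 -0.3106 N·m.
t=1.0350 s (step 69): q=-2.2620 -2.7064 -2.6308 -0.7252 rad, θ̇=-0.9692 0.4473 2.7273 1.9366 rad/s, p_ee=0.1486 0.0024 0.0433 m, u=18.0895 -1.7812 5.7919 0.1752 N·m.
t=1.0800 s (step 72): q=-2.1738 -2.6891 -2.5401 -0.6593 rad, θ̇=5.0023 0.3728 1.3760 1.0786 rad/s, p_ee=0.1475 0.0268 0.0597 m, u=20.2216 -3.3816 7.8727 0.3096 N·m.
t=1.1250 s (step 75): q=-1.8291 -2.6680 -2.4868 -0.6190 rad, θ̇=9.9999 0.6257 1.2707 0.7056 rad/s, p_ee=0.1499 0.0583 0.0537 m, u=16.7290 -4.0875 9.0339 0.0173 N·m.
t=1.1700 s (step 78): q=-1.3171 -2.6294 -2.4010 -0.6018 rad, θ̇=12.1740 1.1012 2.7638 0.0480 rad/s, p_ee=0.1577 0.1038 0.0241 m, u=6.5526 -2.6346 3.5037 -0.0110 N·m.
t=1.2150 s (step 81): q=-0.8052 -2.5757 -2.2308 -0.6042 rad, θ̇=9.9918 1.1645 4.7214 -0.0189 rad/s, p_ee=0.1719 0.1624 -0.0379 m, u=-6.3438 1.6340 -5.6298 -0.0244 N·m.
t=1.2600 s (step 84): q=-0.4418 -2.5340 -2.0005 -0.6052 rad, θ̇=6.3241 0.6573 5.2288 -0.0556 rad/s, p_ee=0.1860 0.2197 -0.1191 m, u=-11.0925 5.0503 -8.8148 -0.0086 N·m.
t=1.3050 s (step 87): q=-0.2151 -2.5144 -1.7782 -0.6061 rad, θ̇=3.9853 0.2512 4.5425 -0.0743 rad/s, p_ee=0.1934 0.2675 -0.1932 m, u=-11.5182 6.7310 -7.7954 -0.0671 N·m.
t=1.3500 s (step 90): q=-0.0677 -2.5079 -1.5943 -0.6074 rad, θ̇=2.6841 0.0588 3.6195 -0.0723 rad/s, p_ee=0.1947 0.3039 -0.2515 m, u=-11.1665 7.4548 -6.0101 -0.1433 N·m.
t=1.3950 s (step 93): q=0.0342 -2.5072 -1.4500 -0.6086 rad, θ̇=1.9061 -0.0141 2.8081 -0.0622 rad/s, p_ee=0.1928 0.3305 -0.2954 m, u=-10.8338 7.6589 -4.4945 -0.2021 N·m.
t=1.4250 s (step 95): q=0.0858 -2.5078 -1.3725 -0.6092 rad, θ̇=1.5496 -0.0285 2.3622 -0.0565 rad/s, p_ee=0.1908 0.3440 -0.3183 m.


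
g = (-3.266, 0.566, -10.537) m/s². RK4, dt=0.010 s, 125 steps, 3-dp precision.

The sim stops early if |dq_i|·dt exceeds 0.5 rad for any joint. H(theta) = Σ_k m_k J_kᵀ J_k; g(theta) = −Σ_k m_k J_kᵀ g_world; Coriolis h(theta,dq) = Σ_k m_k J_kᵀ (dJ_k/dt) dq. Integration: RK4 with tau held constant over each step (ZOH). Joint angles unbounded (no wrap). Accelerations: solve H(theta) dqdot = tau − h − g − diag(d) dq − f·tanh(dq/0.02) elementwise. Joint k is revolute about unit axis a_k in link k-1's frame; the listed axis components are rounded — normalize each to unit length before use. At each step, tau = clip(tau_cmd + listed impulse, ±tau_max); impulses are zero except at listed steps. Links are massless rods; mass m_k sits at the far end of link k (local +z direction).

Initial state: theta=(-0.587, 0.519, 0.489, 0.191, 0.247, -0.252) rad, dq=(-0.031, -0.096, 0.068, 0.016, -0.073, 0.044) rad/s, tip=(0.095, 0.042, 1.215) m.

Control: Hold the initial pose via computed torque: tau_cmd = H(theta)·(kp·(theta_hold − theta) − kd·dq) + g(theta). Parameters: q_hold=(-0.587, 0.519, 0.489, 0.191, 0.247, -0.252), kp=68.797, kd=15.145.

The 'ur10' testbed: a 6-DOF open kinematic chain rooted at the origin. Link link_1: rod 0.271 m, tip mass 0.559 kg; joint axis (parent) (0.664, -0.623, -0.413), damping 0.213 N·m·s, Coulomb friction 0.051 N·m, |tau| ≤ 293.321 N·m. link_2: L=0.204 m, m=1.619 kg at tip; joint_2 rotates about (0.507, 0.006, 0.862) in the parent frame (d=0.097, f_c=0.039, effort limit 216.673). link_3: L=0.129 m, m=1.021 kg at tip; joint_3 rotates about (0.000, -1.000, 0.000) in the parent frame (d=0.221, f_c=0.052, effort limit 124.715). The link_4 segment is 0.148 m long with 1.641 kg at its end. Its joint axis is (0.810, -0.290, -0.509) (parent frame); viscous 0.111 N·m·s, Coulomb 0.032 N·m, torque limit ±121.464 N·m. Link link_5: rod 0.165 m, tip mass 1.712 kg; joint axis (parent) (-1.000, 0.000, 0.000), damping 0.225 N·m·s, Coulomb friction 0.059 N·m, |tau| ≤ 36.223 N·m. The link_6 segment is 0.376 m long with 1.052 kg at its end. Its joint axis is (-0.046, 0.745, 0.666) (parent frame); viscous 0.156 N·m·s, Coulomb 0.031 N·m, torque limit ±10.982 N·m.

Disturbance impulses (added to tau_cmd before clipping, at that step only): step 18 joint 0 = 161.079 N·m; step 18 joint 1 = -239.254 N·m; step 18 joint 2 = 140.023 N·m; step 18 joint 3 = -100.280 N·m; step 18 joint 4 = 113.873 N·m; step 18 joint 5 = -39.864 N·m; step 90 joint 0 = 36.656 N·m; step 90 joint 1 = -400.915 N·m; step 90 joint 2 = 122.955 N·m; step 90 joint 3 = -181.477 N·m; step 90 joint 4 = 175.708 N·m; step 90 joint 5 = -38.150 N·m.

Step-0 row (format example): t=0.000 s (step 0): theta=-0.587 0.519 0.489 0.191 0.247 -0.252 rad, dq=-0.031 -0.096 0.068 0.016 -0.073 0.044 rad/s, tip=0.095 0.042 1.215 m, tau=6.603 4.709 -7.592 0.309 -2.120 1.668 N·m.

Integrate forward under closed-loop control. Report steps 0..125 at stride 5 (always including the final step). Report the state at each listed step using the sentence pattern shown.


t=0.050 s (step 5): theta=-0.588 0.516 0.491 0.192 0.246 -0.252 rad, dq=-0.008 -0.029 0.015 0.008 -0.005 -0.004 rad/s, tip=0.093 0.043 1.215 m, tau=6.376 4.083 -7.448 0.057 -1.927 1.629 N·m.
t=0.100 s (step 10): theta=-0.588 0.515 0.491 0.192 0.245 -0.252 rad, dq=0.000 -0.004 -0.002 0.005 0.006 -0.003 rad/s, tip=0.093 0.044 1.215 m, tau=6.250 3.706 -7.370 -0.104 -1.786 1.597 N·m.
t=0.150 s (step 15): theta=-0.588 0.516 0.491 0.191 0.245 -0.252 rad, dq=0.003 0.004 -0.007 0.006 0.006 -0.001 rad/s, tip=0.093 0.044 1.215 m, tau=6.181 3.492 -7.334 -0.198 -1.700 1.580 N·m.
t=0.200 s (step 20): theta=-0.582 0.634 0.599 -0.413 -0.168 -0.308 rad, dq=1.260 3.700 2.407 -25.335 -19.961 -8.135 rad/s, tip=0.090 0.037 1.213 m, tau=-14.605 34.731 -22.804 19.957 -10.610 2.807 N·m.
t=0.250 s (step 25): theta=-0.534 0.650 0.620 -0.871 -0.605 -0.528 rad, dq=0.505 -0.643 -0.016 -1.843 -2.680 -1.247 rad/s, tip=0.079 0.040 1.197 m, tau=-3.738 20.827 -13.735 15.772 -7.573 1.478 N·m.
t=0.300 s (step 30): theta=-0.522 0.619 0.612 -0.849 -0.625 -0.539 rad, dq=0.063 -0.561 -0.315 1.884 1.049 0.243 rad/s, tip=0.074 0.036 1.199 m, tau=0.224 11.716 -10.353 9.182 -4.177 1.535 N·m.
t=0.350 s (step 35): theta=-0.523 0.595 0.591 -0.728 -0.545 -0.526 rad, dq=-0.065 -0.411 -0.503 2.722 1.915 0.224 rad/s, tip=0.073 0.024 1.204 m, tau=1.754 6.331 -8.731 4.820 -1.933 1.732 N·m.
t=0.400 s (step 40): theta=-0.527 0.578 0.566 -0.594 -0.448 -0.518 rad, dq=-0.104 -0.246 -0.500 2.555 1.906 0.099 rad/s, tip=0.074 0.012 1.208 m, tau=2.484 3.364 -7.985 2.349 -0.722 1.870 N·m.
t=0.450 s (step 45): theta=-0.533 0.570 0.543 -0.479 -0.359 -0.514 rad, dq=-0.122 -0.079 -0.383 2.030 1.648 0.064 rad/s, tip=0.076 0.002 1.210 m, tau=3.076 2.025 -7.646 1.171 -0.275 1.936 N·m.
t=0.500 s (step 50): theta=-0.539 0.569 0.528 -0.391 -0.284 -0.510 rad, dq=-0.131 0.029 -0.247 1.525 1.383 0.118 rad/s, tip=0.078 -0.003 1.210 m, tau=3.682 1.676 -7.463 0.746 -0.290 1.957 N·m.
t=0.550 s (step 55): theta=-0.546 0.572 0.518 -0.325 -0.220 -0.502 rad, dq=-0.129 0.068 -0.143 1.156 1.164 0.199 rad/s, tip=0.080 -0.005 1.210 m, tau=4.279 1.811 -7.327 0.681 -0.506 1.953 N·m.
t=0.600 s (step 60): theta=-0.552 0.576 0.513 -0.274 -0.167 -0.491 rad, dq=-0.119 0.075 -0.074 0.890 0.985 0.268 rad/s, tip=0.081 -0.004 1.210 m, tau=4.806 2.102 -7.216 0.759 -0.782 1.934 N·m.
t=0.650 s (step 65): theta=-0.558 0.579 0.510 -0.234 -0.121 -0.476 rad, dq=-0.106 0.062 -0.033 0.712 0.838 0.314 rad/s, tip=0.083 -0.002 1.210 m, tau=5.232 2.408 -7.126 0.872 -1.045 1.907 N·m.
t=0.700 s (step 70): theta=-0.563 0.582 0.509 -0.202 -0.083 -0.460 rad, dq=-0.090 0.039 -0.015 0.595 0.717 0.335 rad/s, tip=0.084 0.002 1.210 m, tau=5.556 2.672 -7.052 0.972 -1.268 1.876 N·m.
t=0.750 s (step 75): theta=-0.567 0.583 0.509 -0.174 -0.049 -0.443 rad, dq=-0.074 0.016 -0.008 0.512 0.615 0.335 rad/s, tip=0.085 0.006 1.210 m, tau=5.790 2.874 -6.992 1.041 -1.443 1.843 N·m.
t=0.800 s (step 80): theta=-0.570 0.584 0.508 -0.151 -0.021 -0.426 rad, dq=-0.061 0.003 -0.004 0.439 0.526 0.323 rad/s, tip=0.086 0.010 1.211 m, tau=5.949 3.011 -6.951 1.079 -1.576 1.811 N·m.
t=0.850 s (step 85): theta=-0.573 0.584 0.508 -0.130 0.003 -0.411 rad, dq=-0.050 -0.005 -0.000 0.378 0.450 0.305 rad/s, tip=0.087 0.014 1.211 m, tau=6.050 3.095 -6.927 1.093 -1.676 1.781 N·m.
t=0.900 s (step 90): theta=-0.575 0.583 0.508 -0.113 0.024 -0.396 rad, dq=-0.041 -0.011 0.002 0.331 0.387 0.283 rad/s, tip=0.088 0.017 1.212 m, tau=42.765 -216.673 116.037 -121.464 36.223 -10.982 N·m.
t=0.950 s (step 95): theta=-0.558 0.713 0.674 -1.092 -0.820 -0.710 rad, dq=0.354 -0.471 1.518 -6.262 -7.884 -2.420 rad/s, tip=0.092 0.021 1.166 m, tau=6.803 27.211 -14.747 23.711 -6.975 1.680 N·m.
t=1.000 s (step 100): theta=-0.550 0.679 0.714 -1.175 -0.969 -0.722 rad, dq=0.041 -0.726 0.114 1.309 0.253 0.736 rad/s, tip=0.089 0.025 1.156 m, tau=6.682 15.426 -10.603 14.090 -3.679 1.455 N·m.
t=1.050 s (step 105): theta=-0.549 0.643 0.697 -1.044 -0.889 -0.681 rad, dq=0.019 -0.710 -0.684 3.489 2.501 0.807 rad/s, tip=0.089 0.014 1.165 m, tau=5.349 8.696 -8.547 7.543 -1.499 1.538 N·m.
t=1.100 s (step 110): theta=-0.548 0.609 0.654 -0.856 -0.750 -0.646 rad, dq=0.045 -0.636 -0.961 3.853 2.907 0.586 rad/s, tip=0.089 -0.002 1.178 m, tau=3.951 4.616 -7.724 3.580 -0.147 1.714 N·m.
t=1.150 s (step 115): theta=-0.545 0.582 0.606 -0.675 -0.610 -0.623 rad, dq=0.042 -0.441 -0.905 3.330 2.627 0.365 rad/s, tip=0.088 -0.016 1.187 m, tau=2.983 2.289 -7.596 1.378 0.534 1.888 N·m.
t=1.200 s (step 120): theta=-0.544 0.566 0.566 -0.529 -0.490 -0.608 rad, dq=0.006 -0.194 -0.677 2.497 2.184 0.253 rad/s, tip=0.086 -0.025 1.193 m, tau=2.636 1.352 -7.698 0.403 0.630 2.012 N·m.
t=1.250 s (step 125): theta=-0.545 0.562 0.539 -0.424 -0.391 -0.596 rad, dq=-0.035 -0.001 -0.429 1.742 1.789 0.257 rad/s, tip=0.085 -0.029 1.197 m.
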